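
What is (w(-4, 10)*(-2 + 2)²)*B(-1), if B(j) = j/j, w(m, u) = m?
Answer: 0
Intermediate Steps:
B(j) = 1
(w(-4, 10)*(-2 + 2)²)*B(-1) = -4*(-2 + 2)²*1 = -4*0²*1 = -4*0*1 = 0*1 = 0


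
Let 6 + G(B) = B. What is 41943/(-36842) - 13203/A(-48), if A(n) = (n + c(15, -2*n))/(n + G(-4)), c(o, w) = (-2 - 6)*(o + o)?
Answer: -784020147/294736 ≈ -2660.1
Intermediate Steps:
c(o, w) = -16*o
G(B) = -6 + B
A(n) = (-240 + n)/(-10 + n) (A(n) = (n - 16*15)/(n + (-6 - 4)) = (n - 240)/(n - 10) = (-240 + n)/(-10 + n))
41943/(-36842) - 13203/A(-48) = 41943/(-36842) - 13203*(-10 - 48)/(-240 - 48) = 41943*(-1/36842) - 13203/(-288/(-58)) = -41943/36842 - 13203/((-1/58*(-288))) = -41943/36842 - 13203/144/29 = -41943/36842 - 13203*29/144 = -41943/36842 - 42543/16 = -784020147/294736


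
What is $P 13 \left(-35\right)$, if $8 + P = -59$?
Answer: $30485$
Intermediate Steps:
$P = -67$ ($P = -8 - 59 = -67$)
$P 13 \left(-35\right) = \left(-67\right) 13 \left(-35\right) = \left(-871\right) \left(-35\right) = 30485$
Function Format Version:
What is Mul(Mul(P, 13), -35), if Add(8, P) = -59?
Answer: 30485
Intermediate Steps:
P = -67 (P = Add(-8, -59) = -67)
Mul(Mul(P, 13), -35) = Mul(Mul(-67, 13), -35) = Mul(-871, -35) = 30485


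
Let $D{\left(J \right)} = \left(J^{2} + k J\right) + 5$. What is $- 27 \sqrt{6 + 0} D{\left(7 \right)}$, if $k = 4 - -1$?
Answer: $- 2403 \sqrt{6} \approx -5886.1$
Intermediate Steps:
$k = 5$ ($k = 4 + 1 = 5$)
$D{\left(J \right)} = 5 + J^{2} + 5 J$ ($D{\left(J \right)} = \left(J^{2} + 5 J\right) + 5 = 5 + J^{2} + 5 J$)
$- 27 \sqrt{6 + 0} D{\left(7 \right)} = - 27 \sqrt{6 + 0} \left(5 + 7^{2} + 5 \cdot 7\right) = - 27 \sqrt{6} \left(5 + 49 + 35\right) = - 27 \sqrt{6} \cdot 89 = - 2403 \sqrt{6}$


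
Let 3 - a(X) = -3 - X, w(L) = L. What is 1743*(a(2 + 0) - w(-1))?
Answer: 15687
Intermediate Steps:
a(X) = 6 + X (a(X) = 3 - (-3 - X) = 3 + (3 + X) = 6 + X)
1743*(a(2 + 0) - w(-1)) = 1743*((6 + (2 + 0)) - 1*(-1)) = 1743*((6 + 2) + 1) = 1743*(8 + 1) = 1743*9 = 15687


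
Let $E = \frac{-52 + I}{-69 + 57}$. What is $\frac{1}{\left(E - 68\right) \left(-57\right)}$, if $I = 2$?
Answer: $\frac{2}{7277} \approx 0.00027484$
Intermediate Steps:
$E = \frac{25}{6}$ ($E = \frac{-52 + 2}{-69 + 57} = - \frac{50}{-12} = \left(-50\right) \left(- \frac{1}{12}\right) = \frac{25}{6} \approx 4.1667$)
$\frac{1}{\left(E - 68\right) \left(-57\right)} = \frac{1}{\left(\frac{25}{6} - 68\right) \left(-57\right)} = \frac{1}{\left(- \frac{383}{6}\right) \left(-57\right)} = \frac{1}{\frac{7277}{2}} = \frac{2}{7277}$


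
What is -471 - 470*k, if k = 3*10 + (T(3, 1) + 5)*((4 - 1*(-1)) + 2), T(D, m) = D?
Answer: -40891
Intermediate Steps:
k = 86 (k = 3*10 + (3 + 5)*((4 - 1*(-1)) + 2) = 30 + 8*((4 + 1) + 2) = 30 + 8*(5 + 2) = 30 + 8*7 = 30 + 56 = 86)
-471 - 470*k = -471 - 470*86 = -471 - 40420 = -40891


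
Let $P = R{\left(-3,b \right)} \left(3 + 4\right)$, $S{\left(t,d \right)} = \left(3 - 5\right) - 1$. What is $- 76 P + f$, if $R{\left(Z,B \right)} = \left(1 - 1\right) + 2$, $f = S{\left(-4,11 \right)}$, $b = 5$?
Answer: $-1067$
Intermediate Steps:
$S{\left(t,d \right)} = -3$ ($S{\left(t,d \right)} = -2 - 1 = -3$)
$f = -3$
$R{\left(Z,B \right)} = 2$ ($R{\left(Z,B \right)} = 0 + 2 = 2$)
$P = 14$ ($P = 2 \left(3 + 4\right) = 2 \cdot 7 = 14$)
$- 76 P + f = \left(-76\right) 14 - 3 = -1064 - 3 = -1067$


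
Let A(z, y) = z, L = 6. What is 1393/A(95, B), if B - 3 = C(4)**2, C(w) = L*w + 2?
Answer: 1393/95 ≈ 14.663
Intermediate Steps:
C(w) = 2 + 6*w (C(w) = 6*w + 2 = 2 + 6*w)
B = 679 (B = 3 + (2 + 6*4)**2 = 3 + (2 + 24)**2 = 3 + 26**2 = 3 + 676 = 679)
1393/A(95, B) = 1393/95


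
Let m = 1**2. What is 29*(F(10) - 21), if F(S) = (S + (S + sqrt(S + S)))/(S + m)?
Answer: -6119/11 + 58*sqrt(5)/11 ≈ -544.48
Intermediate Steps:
m = 1
F(S) = (2*S + sqrt(2)*sqrt(S))/(1 + S) (F(S) = (S + (S + sqrt(S + S)))/(S + 1) = (S + (S + sqrt(2*S)))/(1 + S) = (S + (S + sqrt(2)*sqrt(S)))/(1 + S) = (2*S + sqrt(2)*sqrt(S))/(1 + S))
29*(F(10) - 21) = 29*((2*10 + sqrt(2)*sqrt(10))/(1 + 10) - 21) = 29*((20 + 2*sqrt(5))/11 - 21) = 29*((20/11 + 2*sqrt(5)/11) - 21) = 29*(-211/11 + 2*sqrt(5)/11) = -6119/11 + 58*sqrt(5)/11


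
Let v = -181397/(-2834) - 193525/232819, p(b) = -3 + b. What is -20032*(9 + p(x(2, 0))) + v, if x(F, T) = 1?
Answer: -92479379448011/659809046 ≈ -1.4016e+5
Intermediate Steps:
v = 41684218293/659809046 (v = -181397*(-1/2834) - 193525*1/232819 = 181397/2834 - 193525/232819 = 41684218293/659809046 ≈ 63.176)
-20032*(9 + p(x(2, 0))) + v = -20032*(9 + (-3 + 1)) + 41684218293/659809046 = -20032*(9 - 2) + 41684218293/659809046 = -20032*7 + 41684218293/659809046 = -140224 + 41684218293/659809046 = -92479379448011/659809046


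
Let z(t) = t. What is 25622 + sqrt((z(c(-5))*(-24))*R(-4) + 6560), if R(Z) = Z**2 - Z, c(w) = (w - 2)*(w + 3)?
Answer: 25622 + 4*I*sqrt(10) ≈ 25622.0 + 12.649*I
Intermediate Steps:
c(w) = (-2 + w)*(3 + w)
25622 + sqrt((z(c(-5))*(-24))*R(-4) + 6560) = 25622 + sqrt(((-6 - 5 + (-5)**2)*(-24))*(-4*(-1 - 4)) + 6560) = 25622 + sqrt(((-6 - 5 + 25)*(-24))*(-4*(-5)) + 6560) = 25622 + sqrt((14*(-24))*20 + 6560) = 25622 + sqrt(-336*20 + 6560) = 25622 + sqrt(-6720 + 6560) = 25622 + sqrt(-160) = 25622 + 4*I*sqrt(10)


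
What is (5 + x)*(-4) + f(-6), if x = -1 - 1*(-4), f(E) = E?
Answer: -38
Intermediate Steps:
x = 3 (x = -1 + 4 = 3)
(5 + x)*(-4) + f(-6) = (5 + 3)*(-4) - 6 = 8*(-4) - 6 = -32 - 6 = -38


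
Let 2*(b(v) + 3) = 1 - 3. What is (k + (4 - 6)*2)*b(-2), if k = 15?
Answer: -44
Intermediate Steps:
b(v) = -4 (b(v) = -3 + (1 - 3)/2 = -3 + (1/2)*(-2) = -3 - 1 = -4)
(k + (4 - 6)*2)*b(-2) = (15 + (4 - 6)*2)*(-4) = (15 - 2*2)*(-4) = (15 - 4)*(-4) = 11*(-4) = -44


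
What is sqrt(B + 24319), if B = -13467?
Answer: 2*sqrt(2713) ≈ 104.17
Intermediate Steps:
sqrt(B + 24319) = sqrt(-13467 + 24319) = sqrt(10852) = 2*sqrt(2713)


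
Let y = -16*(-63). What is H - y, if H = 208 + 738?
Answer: -62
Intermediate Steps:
y = 1008
H = 946
H - y = 946 - 1*1008 = 946 - 1008 = -62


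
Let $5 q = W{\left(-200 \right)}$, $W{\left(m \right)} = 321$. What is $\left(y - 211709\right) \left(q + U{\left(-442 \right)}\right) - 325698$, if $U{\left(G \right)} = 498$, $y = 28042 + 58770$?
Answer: $- \frac{352713957}{5} \approx -7.0543 \cdot 10^{7}$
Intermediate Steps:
$y = 86812$
$q = \frac{321}{5}$ ($q = \frac{1}{5} \cdot 321 = \frac{321}{5} \approx 64.2$)
$\left(y - 211709\right) \left(q + U{\left(-442 \right)}\right) - 325698 = \left(86812 - 211709\right) \left(\frac{321}{5} + 498\right) - 325698 = \left(-124897\right) \frac{2811}{5} - 325698 = - \frac{351085467}{5} - 325698 = - \frac{352713957}{5}$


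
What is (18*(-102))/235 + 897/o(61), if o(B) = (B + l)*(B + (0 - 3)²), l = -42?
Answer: -446217/62510 ≈ -7.1383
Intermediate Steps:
o(B) = (-42 + B)*(9 + B) (o(B) = (B - 42)*(B + (0 - 3)²) = (-42 + B)*(B + (-3)²) = (-42 + B)*(B + 9) = (-42 + B)*(9 + B))
(18*(-102))/235 + 897/o(61) = (18*(-102))/235 + 897/(-378 + 61² - 33*61) = -1836*1/235 + 897/(-378 + 3721 - 2013) = -1836/235 + 897/1330 = -446217/62510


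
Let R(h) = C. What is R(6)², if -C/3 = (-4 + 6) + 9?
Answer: 1089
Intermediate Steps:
C = -33 (C = -3*((-4 + 6) + 9) = -3*(2 + 9) = -3*11 = -33)
R(h) = -33
R(6)² = (-33)² = 1089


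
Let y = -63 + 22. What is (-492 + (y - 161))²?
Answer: 481636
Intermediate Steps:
y = -41
(-492 + (y - 161))² = (-492 + (-41 - 161))² = (-492 - 202)² = (-694)² = 481636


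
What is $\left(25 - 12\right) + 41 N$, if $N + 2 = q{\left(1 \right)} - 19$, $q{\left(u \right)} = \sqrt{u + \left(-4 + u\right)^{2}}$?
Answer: $-848 + 41 \sqrt{10} \approx -718.35$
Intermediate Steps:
$N = -21 + \sqrt{10}$ ($N = -2 - \left(19 - \sqrt{1 + \left(-4 + 1\right)^{2}}\right) = -2 - \left(19 - \sqrt{1 + \left(-3\right)^{2}}\right) = -2 - \left(19 - \sqrt{1 + 9}\right) = -2 - \left(19 - \sqrt{10}\right) = -21 + \sqrt{10} \approx -17.838$)
$\left(25 - 12\right) + 41 N = \left(25 - 12\right) + 41 \left(-21 + \sqrt{10}\right) = \left(25 - 12\right) - \left(861 - 41 \sqrt{10}\right) = 13 - \left(861 - 41 \sqrt{10}\right) = -848 + 41 \sqrt{10}$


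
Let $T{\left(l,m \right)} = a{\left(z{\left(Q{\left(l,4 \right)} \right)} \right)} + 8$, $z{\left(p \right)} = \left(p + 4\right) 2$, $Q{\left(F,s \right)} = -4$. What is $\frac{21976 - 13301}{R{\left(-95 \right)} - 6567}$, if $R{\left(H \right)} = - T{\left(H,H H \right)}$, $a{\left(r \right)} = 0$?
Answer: $- \frac{347}{263} \approx -1.3194$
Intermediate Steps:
$z{\left(p \right)} = 8 + 2 p$ ($z{\left(p \right)} = \left(4 + p\right) 2 = 8 + 2 p$)
$T{\left(l,m \right)} = 8$ ($T{\left(l,m \right)} = 0 + 8 = 8$)
$R{\left(H \right)} = -8$ ($R{\left(H \right)} = \left(-1\right) 8 = -8$)
$\frac{21976 - 13301}{R{\left(-95 \right)} - 6567} = \frac{21976 - 13301}{-8 - 6567} = \frac{8675}{-6575} = 8675 \left(- \frac{1}{6575}\right) = - \frac{347}{263}$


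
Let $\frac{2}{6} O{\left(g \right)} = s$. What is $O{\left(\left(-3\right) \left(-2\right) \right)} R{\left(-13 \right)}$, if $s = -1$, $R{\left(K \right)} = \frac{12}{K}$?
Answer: $\frac{36}{13} \approx 2.7692$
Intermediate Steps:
$O{\left(g \right)} = -3$ ($O{\left(g \right)} = 3 \left(-1\right) = -3$)
$O{\left(\left(-3\right) \left(-2\right) \right)} R{\left(-13 \right)} = - 3 \frac{12}{-13} = - 3 \cdot 12 \left(- \frac{1}{13}\right) = \left(-3\right) \left(- \frac{12}{13}\right) = \frac{36}{13}$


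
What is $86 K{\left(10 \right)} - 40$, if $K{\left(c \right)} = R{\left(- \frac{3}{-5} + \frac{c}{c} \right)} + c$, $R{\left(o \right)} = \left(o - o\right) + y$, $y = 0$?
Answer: $820$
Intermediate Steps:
$R{\left(o \right)} = 0$ ($R{\left(o \right)} = \left(o - o\right) + 0 = 0 + 0 = 0$)
$K{\left(c \right)} = c$ ($K{\left(c \right)} = 0 + c = c$)
$86 K{\left(10 \right)} - 40 = 86 \cdot 10 - 40 = 860 - 40 = 820$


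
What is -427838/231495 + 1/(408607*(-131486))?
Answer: -22986067172887171/12437323519962990 ≈ -1.8482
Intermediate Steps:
-427838/231495 + 1/(408607*(-131486)) = -427838*1/231495 + (1/408607)*(-1/131486) = -427838/231495 - 1/53726100002 = -22986067172887171/12437323519962990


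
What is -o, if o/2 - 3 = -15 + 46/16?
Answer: 73/4 ≈ 18.250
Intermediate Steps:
o = -73/4 (o = 6 + 2*(-15 + 46/16) = 6 + 2*(-15 + 46*(1/16)) = 6 + 2*(-15 + 23/8) = 6 + 2*(-97/8) = 6 - 97/4 = -73/4 ≈ -18.250)
-o = -1*(-73/4) = 73/4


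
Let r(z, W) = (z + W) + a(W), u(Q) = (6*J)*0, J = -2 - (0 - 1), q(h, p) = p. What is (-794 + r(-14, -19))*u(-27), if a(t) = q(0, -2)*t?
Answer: 0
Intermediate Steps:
J = -1 (J = -2 - 1*(-1) = -2 + 1 = -1)
u(Q) = 0 (u(Q) = (6*(-1))*0 = -6*0 = 0)
a(t) = -2*t
r(z, W) = z - W (r(z, W) = (z + W) - 2*W = (W + z) - 2*W = z - W)
(-794 + r(-14, -19))*u(-27) = (-794 + (-14 - 1*(-19)))*0 = (-794 + (-14 + 19))*0 = (-794 + 5)*0 = -789*0 = 0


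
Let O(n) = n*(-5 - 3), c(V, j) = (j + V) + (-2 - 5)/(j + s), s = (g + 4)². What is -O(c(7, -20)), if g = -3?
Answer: -1920/19 ≈ -101.05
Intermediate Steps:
s = 1 (s = (-3 + 4)² = 1² = 1)
c(V, j) = V + j - 7/(1 + j) (c(V, j) = (j + V) + (-2 - 5)/(j + 1) = (V + j) - 7/(1 + j) = V + j - 7/(1 + j))
O(n) = -8*n (O(n) = n*(-8) = -8*n)
-O(c(7, -20)) = -(-8)*(-7 + 7 - 20 + (-20)² + 7*(-20))/(1 - 20) = -(-8)*(-7 + 7 - 20 + 400 - 140)/(-19) = -(-8)*(-1/19*240) = -(-8)*(-240)/19 = -1*1920/19 = -1920/19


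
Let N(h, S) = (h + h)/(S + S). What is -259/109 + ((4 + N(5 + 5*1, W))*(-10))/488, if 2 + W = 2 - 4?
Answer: -128027/53192 ≈ -2.4069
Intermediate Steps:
W = -4 (W = -2 + (2 - 4) = -2 - 2 = -4)
N(h, S) = h/S (N(h, S) = (2*h)/((2*S)) = (2*h)*(1/(2*S)) = h/S)
-259/109 + ((4 + N(5 + 5*1, W))*(-10))/488 = -259/109 + ((4 + (5 + 5*1)/(-4))*(-10))/488 = -259*1/109 + ((4 + (5 + 5)*(-¼))*(-10))*(1/488) = -259/109 + ((4 + 10*(-¼))*(-10))*(1/488) = -259/109 + ((4 - 5/2)*(-10))*(1/488) = -259/109 + ((3/2)*(-10))*(1/488) = -259/109 - 15*1/488 = -259/109 - 15/488 = -128027/53192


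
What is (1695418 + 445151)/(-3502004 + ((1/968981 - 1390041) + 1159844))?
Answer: -2074170690189/3616431857180 ≈ -0.57354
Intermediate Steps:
(1695418 + 445151)/(-3502004 + ((1/968981 - 1390041) + 1159844)) = 2140569/(-3502004 + ((1/968981 - 1390041) + 1159844)) = 2140569/(-3502004 + (-1346923318220/968981 + 1159844)) = 2140569/(-3502004 - 223056519256/968981) = 2140569/(-3616431857180/968981) = 2140569*(-968981/3616431857180) = -2074170690189/3616431857180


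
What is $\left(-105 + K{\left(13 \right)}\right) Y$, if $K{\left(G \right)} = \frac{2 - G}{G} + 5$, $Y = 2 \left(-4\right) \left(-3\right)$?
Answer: $- \frac{31464}{13} \approx -2420.3$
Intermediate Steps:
$Y = 24$ ($Y = \left(-8\right) \left(-3\right) = 24$)
$K{\left(G \right)} = 5 + \frac{2 - G}{G}$ ($K{\left(G \right)} = \frac{2 - G}{G} + 5 = 5 + \frac{2 - G}{G}$)
$\left(-105 + K{\left(13 \right)}\right) Y = \left(-105 + \left(4 + \frac{2}{13}\right)\right) 24 = \left(-105 + \frac{54}{13}\right) 24 = \left(- \frac{1311}{13}\right) 24 = - \frac{31464}{13}$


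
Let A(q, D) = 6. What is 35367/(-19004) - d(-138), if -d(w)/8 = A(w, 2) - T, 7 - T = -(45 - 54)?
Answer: 1180889/19004 ≈ 62.139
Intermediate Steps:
T = -2 (T = 7 - (-1)*(45 - 54) = 7 - (-1)*(-9) = 7 - 1*9 = 7 - 9 = -2)
d(w) = -64 (d(w) = -8*(6 - 1*(-2)) = -8*(6 + 2) = -8*8 = -64)
35367/(-19004) - d(-138) = 35367/(-19004) - 1*(-64) = 35367*(-1/19004) + 64 = -35367/19004 + 64 = 1180889/19004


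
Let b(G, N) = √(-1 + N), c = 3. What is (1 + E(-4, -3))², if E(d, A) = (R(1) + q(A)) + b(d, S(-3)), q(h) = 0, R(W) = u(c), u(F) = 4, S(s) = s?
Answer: 21 + 20*I ≈ 21.0 + 20.0*I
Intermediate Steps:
R(W) = 4
E(d, A) = 4 + 2*I (E(d, A) = (4 + 0) + √(-1 - 3) = 4 + √(-4) = 4 + 2*I)
(1 + E(-4, -3))² = (1 + (4 + 2*I))² = (5 + 2*I)²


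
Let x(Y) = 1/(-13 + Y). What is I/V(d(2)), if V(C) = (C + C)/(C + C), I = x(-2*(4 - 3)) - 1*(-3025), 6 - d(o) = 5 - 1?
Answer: 45374/15 ≈ 3024.9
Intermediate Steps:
d(o) = 2 (d(o) = 6 - (5 - 1) = 6 - 1*4 = 6 - 4 = 2)
I = 45374/15 (I = 1/(-13 - 2*(4 - 3)) - 1*(-3025) = 1/(-13 - 2*1) + 3025 = 1/(-13 - 2) + 3025 = 1/(-15) + 3025 = -1/15 + 3025 = 45374/15 ≈ 3024.9)
V(C) = 1 (V(C) = (2*C)/((2*C)) = (2*C)*(1/(2*C)) = 1)
I/V(d(2)) = (45374/15)/1 = (45374/15)*1 = 45374/15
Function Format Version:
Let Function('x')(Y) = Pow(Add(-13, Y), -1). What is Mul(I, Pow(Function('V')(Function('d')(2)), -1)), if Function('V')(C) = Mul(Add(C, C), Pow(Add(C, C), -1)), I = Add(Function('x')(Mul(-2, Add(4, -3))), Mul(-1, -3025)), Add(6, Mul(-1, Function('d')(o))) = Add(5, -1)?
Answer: Rational(45374, 15) ≈ 3024.9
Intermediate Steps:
Function('d')(o) = 2 (Function('d')(o) = Add(6, Mul(-1, Add(5, -1))) = Add(6, Mul(-1, 4)) = Add(6, -4) = 2)
I = Rational(45374, 15) (I = Add(Pow(Add(-13, Mul(-2, Add(4, -3))), -1), Mul(-1, -3025)) = Add(Pow(Add(-13, Mul(-2, 1)), -1), 3025) = Add(Pow(Add(-13, -2), -1), 3025) = Add(Pow(-15, -1), 3025) = Add(Rational(-1, 15), 3025) = Rational(45374, 15) ≈ 3024.9)
Function('V')(C) = 1 (Function('V')(C) = Mul(Mul(2, C), Pow(Mul(2, C), -1)) = Mul(Mul(2, C), Mul(Rational(1, 2), Pow(C, -1))) = 1)
Mul(I, Pow(Function('V')(Function('d')(2)), -1)) = Mul(Rational(45374, 15), Pow(1, -1)) = Mul(Rational(45374, 15), 1) = Rational(45374, 15)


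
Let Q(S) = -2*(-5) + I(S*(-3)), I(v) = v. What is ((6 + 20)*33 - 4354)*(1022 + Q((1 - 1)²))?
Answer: -3607872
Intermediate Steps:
Q(S) = 10 - 3*S (Q(S) = -2*(-5) + S*(-3) = 10 - 3*S)
((6 + 20)*33 - 4354)*(1022 + Q((1 - 1)²)) = ((6 + 20)*33 - 4354)*(1022 + (10 - 3*(1 - 1)²)) = (26*33 - 4354)*(1022 + (10 - 3*0²)) = (858 - 4354)*(1022 + (10 - 3*0)) = -3496*(1022 + (10 + 0)) = -3496*(1022 + 10) = -3496*1032 = -3607872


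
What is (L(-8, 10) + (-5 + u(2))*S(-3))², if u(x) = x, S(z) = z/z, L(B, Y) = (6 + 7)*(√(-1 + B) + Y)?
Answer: 14608 + 9906*I ≈ 14608.0 + 9906.0*I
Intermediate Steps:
L(B, Y) = 13*Y + 13*√(-1 + B) (L(B, Y) = 13*(Y + √(-1 + B)) = 13*Y + 13*√(-1 + B))
S(z) = 1
(L(-8, 10) + (-5 + u(2))*S(-3))² = ((13*10 + 13*√(-1 - 8)) + (-5 + 2)*1)² = ((130 + 13*√(-9)) - 3*1)² = ((130 + 13*(3*I)) - 3)² = ((130 + 39*I) - 3)² = (127 + 39*I)²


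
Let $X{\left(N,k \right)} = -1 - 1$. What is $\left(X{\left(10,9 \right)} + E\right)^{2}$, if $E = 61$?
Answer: $3481$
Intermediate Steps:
$X{\left(N,k \right)} = -2$
$\left(X{\left(10,9 \right)} + E\right)^{2} = \left(-2 + 61\right)^{2} = 59^{2} = 3481$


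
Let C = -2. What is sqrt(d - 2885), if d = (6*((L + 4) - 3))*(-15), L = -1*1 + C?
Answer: I*sqrt(2705) ≈ 52.01*I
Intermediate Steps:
L = -3 (L = -1*1 - 2 = -1 - 2 = -3)
d = 180 (d = (6*((-3 + 4) - 3))*(-15) = (6*(1 - 3))*(-15) = (6*(-2))*(-15) = -12*(-15) = 180)
sqrt(d - 2885) = sqrt(180 - 2885) = sqrt(-2705) = I*sqrt(2705)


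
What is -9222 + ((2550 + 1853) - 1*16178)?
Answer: -20997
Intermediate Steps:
-9222 + ((2550 + 1853) - 1*16178) = -9222 + (4403 - 16178) = -9222 - 11775 = -20997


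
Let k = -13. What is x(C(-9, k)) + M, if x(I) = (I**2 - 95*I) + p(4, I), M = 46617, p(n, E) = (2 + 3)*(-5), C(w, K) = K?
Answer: 47996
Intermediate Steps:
p(n, E) = -25 (p(n, E) = 5*(-5) = -25)
x(I) = -25 + I**2 - 95*I (x(I) = (I**2 - 95*I) - 25 = -25 + I**2 - 95*I)
x(C(-9, k)) + M = (-25 + (-13)**2 - 95*(-13)) + 46617 = (-25 + 169 + 1235) + 46617 = 1379 + 46617 = 47996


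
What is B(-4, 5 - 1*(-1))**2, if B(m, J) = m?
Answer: 16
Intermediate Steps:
B(-4, 5 - 1*(-1))**2 = (-4)**2 = 16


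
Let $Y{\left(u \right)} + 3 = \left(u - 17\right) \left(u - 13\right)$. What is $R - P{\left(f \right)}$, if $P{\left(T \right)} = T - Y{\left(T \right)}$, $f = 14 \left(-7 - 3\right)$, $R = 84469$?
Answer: $108627$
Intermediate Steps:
$Y{\left(u \right)} = -3 + \left(-17 + u\right) \left(-13 + u\right)$ ($Y{\left(u \right)} = -3 + \left(u - 17\right) \left(u - 13\right) = -3 + \left(-17 + u\right) \left(-13 + u\right)$)
$f = -140$ ($f = 14 \left(-10\right) = -140$)
$P{\left(T \right)} = -218 - T^{2} + 31 T$ ($P{\left(T \right)} = T - \left(218 + T^{2} - 30 T\right) = -218 - T^{2} + 31 T$)
$R - P{\left(f \right)} = 84469 - \left(-218 - \left(-140\right)^{2} + 31 \left(-140\right)\right) = 84469 - \left(-218 - 19600 - 4340\right) = 84469 - -24158 = 84469 + 24158 = 108627$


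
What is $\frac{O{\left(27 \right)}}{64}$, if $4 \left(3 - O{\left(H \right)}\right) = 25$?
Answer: $- \frac{13}{256} \approx -0.050781$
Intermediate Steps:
$O{\left(H \right)} = - \frac{13}{4}$ ($O{\left(H \right)} = 3 - \frac{25}{4} = - \frac{13}{4}$)
$\frac{O{\left(27 \right)}}{64} = - \frac{13}{4 \cdot 64} = \left(- \frac{13}{4}\right) \frac{1}{64} = - \frac{13}{256}$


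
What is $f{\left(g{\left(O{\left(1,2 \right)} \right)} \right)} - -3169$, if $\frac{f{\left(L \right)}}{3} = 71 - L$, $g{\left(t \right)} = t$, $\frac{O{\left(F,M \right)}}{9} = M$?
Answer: $3328$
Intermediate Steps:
$O{\left(F,M \right)} = 9 M$
$f{\left(L \right)} = 213 - 3 L$ ($f{\left(L \right)} = 3 \left(71 - L\right) = 213 - 3 L$)
$f{\left(g{\left(O{\left(1,2 \right)} \right)} \right)} - -3169 = \left(213 - 3 \cdot 9 \cdot 2\right) - -3169 = \left(213 - 54\right) + 3169 = 159 + 3169 = 3328$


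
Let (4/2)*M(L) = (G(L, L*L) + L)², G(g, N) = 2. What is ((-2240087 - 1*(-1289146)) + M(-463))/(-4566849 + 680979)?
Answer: 1689361/7771740 ≈ 0.21737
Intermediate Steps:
M(L) = (2 + L)²/2
((-2240087 - 1*(-1289146)) + M(-463))/(-4566849 + 680979) = ((-2240087 - 1*(-1289146)) + (2 - 463)²/2)/(-4566849 + 680979) = ((-2240087 + 1289146) + (½)*(-461)²)/(-3885870) = (-950941 + (½)*212521)*(-1/3885870) = (-950941 + 212521/2)*(-1/3885870) = -1689361/2*(-1/3885870) = 1689361/7771740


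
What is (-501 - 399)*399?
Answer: -359100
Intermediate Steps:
(-501 - 399)*399 = -900*399 = -359100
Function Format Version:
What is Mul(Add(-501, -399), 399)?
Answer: -359100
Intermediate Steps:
Mul(Add(-501, -399), 399) = Mul(-900, 399) = -359100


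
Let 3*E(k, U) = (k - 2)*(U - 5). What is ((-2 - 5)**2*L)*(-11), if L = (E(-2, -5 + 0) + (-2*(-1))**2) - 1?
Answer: -26411/3 ≈ -8803.7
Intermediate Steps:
E(k, U) = (-5 + U)*(-2 + k)/3 (E(k, U) = ((k - 2)*(U - 5))/3 = ((-2 + k)*(-5 + U))/3 = ((-5 + U)*(-2 + k))/3 = (-5 + U)*(-2 + k)/3)
L = 49/3 (L = ((10/3 - 5/3*(-2) - 2*(-5 + 0)/3 + (1/3)*(-5 + 0)*(-2)) + (-2*(-1))**2) - 1 = ((10/3 + 10/3 - 2/3*(-5) + (1/3)*(-5)*(-2)) + 2**2) - 1 = ((10/3 + 10/3 + 10/3 + 10/3) + 4) - 1 = (40/3 + 4) - 1 = 52/3 - 1 = 49/3 ≈ 16.333)
((-2 - 5)**2*L)*(-11) = ((-2 - 5)**2*(49/3))*(-11) = ((-7)**2*(49/3))*(-11) = (49*(49/3))*(-11) = (2401/3)*(-11) = -26411/3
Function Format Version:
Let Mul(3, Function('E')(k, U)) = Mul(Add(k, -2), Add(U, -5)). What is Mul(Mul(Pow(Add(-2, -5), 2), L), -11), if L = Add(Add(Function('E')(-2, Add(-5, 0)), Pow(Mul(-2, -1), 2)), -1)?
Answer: Rational(-26411, 3) ≈ -8803.7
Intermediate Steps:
Function('E')(k, U) = Mul(Rational(1, 3), Add(-5, U), Add(-2, k)) (Function('E')(k, U) = Mul(Rational(1, 3), Mul(Add(k, -2), Add(U, -5))) = Mul(Rational(1, 3), Mul(Add(-2, k), Add(-5, U))) = Mul(Rational(1, 3), Mul(Add(-5, U), Add(-2, k))) = Mul(Rational(1, 3), Add(-5, U), Add(-2, k)))
L = Rational(49, 3) (L = Add(Add(Add(Rational(10, 3), Mul(Rational(-5, 3), -2), Mul(Rational(-2, 3), Add(-5, 0)), Mul(Rational(1, 3), Add(-5, 0), -2)), Pow(Mul(-2, -1), 2)), -1) = Add(Add(Add(Rational(10, 3), Rational(10, 3), Mul(Rational(-2, 3), -5), Mul(Rational(1, 3), -5, -2)), Pow(2, 2)), -1) = Add(Add(Add(Rational(10, 3), Rational(10, 3), Rational(10, 3), Rational(10, 3)), 4), -1) = Add(Add(Rational(40, 3), 4), -1) = Add(Rational(52, 3), -1) = Rational(49, 3) ≈ 16.333)
Mul(Mul(Pow(Add(-2, -5), 2), L), -11) = Mul(Mul(Pow(Add(-2, -5), 2), Rational(49, 3)), -11) = Mul(Mul(Pow(-7, 2), Rational(49, 3)), -11) = Mul(Mul(49, Rational(49, 3)), -11) = Mul(Rational(2401, 3), -11) = Rational(-26411, 3)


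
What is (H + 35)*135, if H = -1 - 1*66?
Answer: -4320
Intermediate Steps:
H = -67 (H = -1 - 66 = -67)
(H + 35)*135 = (-67 + 35)*135 = -32*135 = -4320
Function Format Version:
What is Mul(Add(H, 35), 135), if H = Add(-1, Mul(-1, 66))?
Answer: -4320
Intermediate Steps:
H = -67 (H = Add(-1, -66) = -67)
Mul(Add(H, 35), 135) = Mul(Add(-67, 35), 135) = Mul(-32, 135) = -4320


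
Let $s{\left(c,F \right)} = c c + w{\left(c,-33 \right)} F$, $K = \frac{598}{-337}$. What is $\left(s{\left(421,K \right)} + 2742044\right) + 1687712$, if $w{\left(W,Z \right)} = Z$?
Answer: $\frac{1552577723}{337} \approx 4.6071 \cdot 10^{6}$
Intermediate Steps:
$K = - \frac{598}{337}$ ($K = 598 \left(- \frac{1}{337}\right) = - \frac{598}{337} \approx -1.7745$)
$s{\left(c,F \right)} = c^{2} - 33 F$ ($s{\left(c,F \right)} = c c - 33 F = c^{2} - 33 F$)
$\left(s{\left(421,K \right)} + 2742044\right) + 1687712 = \left(\left(421^{2} - - \frac{19734}{337}\right) + 2742044\right) + 1687712 = \left(\left(177241 + \frac{19734}{337}\right) + 2742044\right) + 1687712 = \left(\frac{59749951}{337} + 2742044\right) + 1687712 = \frac{983818779}{337} + 1687712 = \frac{1552577723}{337}$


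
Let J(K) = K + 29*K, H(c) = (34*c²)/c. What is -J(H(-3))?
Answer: 3060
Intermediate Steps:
H(c) = 34*c
J(K) = 30*K
-J(H(-3)) = -30*34*(-3) = -30*(-102) = -1*(-3060) = 3060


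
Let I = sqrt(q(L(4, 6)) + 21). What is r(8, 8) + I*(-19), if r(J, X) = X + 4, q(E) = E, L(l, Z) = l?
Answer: -83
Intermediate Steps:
r(J, X) = 4 + X
I = 5 (I = sqrt(4 + 21) = sqrt(25) = 5)
r(8, 8) + I*(-19) = (4 + 8) + 5*(-19) = 12 - 95 = -83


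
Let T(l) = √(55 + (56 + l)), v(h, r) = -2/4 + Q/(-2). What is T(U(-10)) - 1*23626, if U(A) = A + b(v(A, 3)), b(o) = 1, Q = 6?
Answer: -23626 + √102 ≈ -23616.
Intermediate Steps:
v(h, r) = -7/2 (v(h, r) = -2/4 + 6/(-2) = -2*¼ + 6*(-½) = -½ - 3 = -7/2)
U(A) = 1 + A (U(A) = A + 1 = 1 + A)
T(l) = √(111 + l)
T(U(-10)) - 1*23626 = √(111 + (1 - 10)) - 1*23626 = √(111 - 9) - 23626 = √102 - 23626 = -23626 + √102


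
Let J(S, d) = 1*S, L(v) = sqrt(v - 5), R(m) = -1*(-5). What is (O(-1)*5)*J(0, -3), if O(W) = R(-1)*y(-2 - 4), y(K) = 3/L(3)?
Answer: 0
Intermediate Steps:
R(m) = 5
L(v) = sqrt(-5 + v)
J(S, d) = S
y(K) = -3*I*sqrt(2)/2 (y(K) = 3/(sqrt(-5 + 3)) = 3/(sqrt(-2)) = 3/((I*sqrt(2))) = 3*(-I*sqrt(2)/2) = -3*I*sqrt(2)/2)
O(W) = -15*I*sqrt(2)/2 (O(W) = 5*(-3*I*sqrt(2)/2) = -15*I*sqrt(2)/2)
(O(-1)*5)*J(0, -3) = (-15*I*sqrt(2)/2*5)*0 = -75*I*sqrt(2)/2*0 = 0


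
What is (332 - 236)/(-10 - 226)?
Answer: -24/59 ≈ -0.40678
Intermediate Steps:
(332 - 236)/(-10 - 226) = 96/(-236) = 96*(-1/236) = -24/59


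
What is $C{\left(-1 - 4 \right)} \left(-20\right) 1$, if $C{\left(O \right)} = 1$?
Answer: $-20$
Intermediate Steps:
$C{\left(-1 - 4 \right)} \left(-20\right) 1 = 1 \left(-20\right) 1 = \left(-20\right) 1 = -20$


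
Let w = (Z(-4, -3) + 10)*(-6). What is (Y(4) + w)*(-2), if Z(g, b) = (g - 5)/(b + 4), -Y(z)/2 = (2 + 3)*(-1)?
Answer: -8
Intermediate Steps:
Y(z) = 10 (Y(z) = -2*(2 + 3)*(-1) = -10*(-1) = -2*(-5) = 10)
Z(g, b) = (-5 + g)/(4 + b)
w = -6 (w = ((-5 - 4)/(4 - 3) + 10)*(-6) = (-9/1 + 10)*(-6) = (1*(-9) + 10)*(-6) = (-9 + 10)*(-6) = 1*(-6) = -6)
(Y(4) + w)*(-2) = (10 - 6)*(-2) = 4*(-2) = -8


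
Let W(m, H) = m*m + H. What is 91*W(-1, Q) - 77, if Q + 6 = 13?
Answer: 651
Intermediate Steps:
Q = 7 (Q = -6 + 13 = 7)
W(m, H) = H + m² (W(m, H) = m² + H = H + m²)
91*W(-1, Q) - 77 = 91*(7 + (-1)²) - 77 = 91*(7 + 1) - 77 = 91*8 - 77 = 728 - 77 = 651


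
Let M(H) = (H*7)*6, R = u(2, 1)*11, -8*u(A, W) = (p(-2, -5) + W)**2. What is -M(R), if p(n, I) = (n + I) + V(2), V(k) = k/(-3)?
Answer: 7700/3 ≈ 2566.7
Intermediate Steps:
V(k) = -k/3 (V(k) = k*(-1/3) = -k/3)
p(n, I) = -2/3 + I + n (p(n, I) = (n + I) - 1/3*2 = (I + n) - 2/3 = -2/3 + I + n)
u(A, W) = -(-23/3 + W)**2/8 (u(A, W) = -((-2/3 - 5 - 2) + W)**2/8 = -(-23/3 + W)**2/8)
R = -550/9 (R = -(-23 + 3*1)**2/72*11 = -(-23 + 3)**2/72*11 = -1/72*(-20)**2*11 = -1/72*400*11 = -50/9*11 = -550/9 ≈ -61.111)
M(H) = 42*H (M(H) = (7*H)*6 = 42*H)
-M(R) = -42*(-550)/9 = -1*(-7700/3) = 7700/3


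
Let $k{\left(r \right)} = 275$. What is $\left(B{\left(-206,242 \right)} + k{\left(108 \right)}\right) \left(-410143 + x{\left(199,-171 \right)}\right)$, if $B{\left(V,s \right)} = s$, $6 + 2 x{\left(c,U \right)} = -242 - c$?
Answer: $- \frac{424318961}{2} \approx -2.1216 \cdot 10^{8}$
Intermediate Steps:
$x{\left(c,U \right)} = -124 - \frac{c}{2}$ ($x{\left(c,U \right)} = -3 + \frac{-242 - c}{2} = -3 - \left(121 + \frac{c}{2}\right) = -124 - \frac{c}{2}$)
$\left(B{\left(-206,242 \right)} + k{\left(108 \right)}\right) \left(-410143 + x{\left(199,-171 \right)}\right) = \left(242 + 275\right) \left(-410143 - \frac{447}{2}\right) = 517 \left(-410143 - \frac{447}{2}\right) = 517 \left(- \frac{820733}{2}\right) = - \frac{424318961}{2}$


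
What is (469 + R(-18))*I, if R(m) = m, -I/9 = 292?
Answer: -1185228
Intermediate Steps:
I = -2628 (I = -9*292 = -2628)
(469 + R(-18))*I = (469 - 18)*(-2628) = 451*(-2628) = -1185228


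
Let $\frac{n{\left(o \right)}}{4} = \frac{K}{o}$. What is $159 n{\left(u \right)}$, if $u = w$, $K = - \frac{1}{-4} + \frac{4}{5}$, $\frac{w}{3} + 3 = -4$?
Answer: $- \frac{159}{5} \approx -31.8$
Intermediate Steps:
$w = -21$ ($w = -9 + 3 \left(-4\right) = -9 - 12 = -21$)
$K = \frac{21}{20}$ ($K = \left(-1\right) \left(- \frac{1}{4}\right) + 4 \cdot \frac{1}{5} = \frac{1}{4} + \frac{4}{5} = \frac{21}{20} \approx 1.05$)
$u = -21$
$n{\left(o \right)} = \frac{21}{5 o}$ ($n{\left(o \right)} = 4 \frac{21}{20 o} = \frac{21}{5 o}$)
$159 n{\left(u \right)} = 159 \frac{21}{5 \left(-21\right)} = 159 \cdot \frac{21}{5} \left(- \frac{1}{21}\right) = 159 \left(- \frac{1}{5}\right) = - \frac{159}{5}$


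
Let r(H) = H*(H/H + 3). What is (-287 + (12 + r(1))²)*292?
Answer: -9052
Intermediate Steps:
r(H) = 4*H (r(H) = H*(1 + 3) = H*4 = 4*H)
(-287 + (12 + r(1))²)*292 = (-287 + (12 + 4*1)²)*292 = (-287 + (12 + 4)²)*292 = (-287 + 16²)*292 = (-287 + 256)*292 = -31*292 = -9052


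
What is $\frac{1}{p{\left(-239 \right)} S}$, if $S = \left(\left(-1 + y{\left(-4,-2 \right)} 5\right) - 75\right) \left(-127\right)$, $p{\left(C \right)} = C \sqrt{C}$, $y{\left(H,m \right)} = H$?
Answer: $\frac{i \sqrt{239}}{696419232} \approx 2.2199 \cdot 10^{-8} i$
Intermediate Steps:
$p{\left(C \right)} = C^{\frac{3}{2}}$
$S = 12192$ ($S = \left(\left(-1 - 20\right) - 75\right) \left(-127\right) = \left(-21 - 75\right) \left(-127\right) = \left(-96\right) \left(-127\right) = 12192$)
$\frac{1}{p{\left(-239 \right)} S} = \frac{1}{\left(-239\right)^{\frac{3}{2}} \cdot 12192} = \frac{1}{\left(-239\right) i \sqrt{239}} \cdot \frac{1}{12192} = \frac{i \sqrt{239}}{57121} \cdot \frac{1}{12192} = \frac{i \sqrt{239}}{696419232}$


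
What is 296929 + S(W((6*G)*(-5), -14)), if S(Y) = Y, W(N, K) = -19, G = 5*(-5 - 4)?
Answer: 296910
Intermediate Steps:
G = -45 (G = 5*(-9) = -45)
296929 + S(W((6*G)*(-5), -14)) = 296929 - 19 = 296910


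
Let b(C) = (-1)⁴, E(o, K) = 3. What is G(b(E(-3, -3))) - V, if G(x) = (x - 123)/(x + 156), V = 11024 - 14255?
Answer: 507145/157 ≈ 3230.2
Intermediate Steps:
b(C) = 1
V = -3231
G(x) = (-123 + x)/(156 + x)
G(b(E(-3, -3))) - V = (-123 + 1)/(156 + 1) - 1*(-3231) = -122/157 + 3231 = 507145/157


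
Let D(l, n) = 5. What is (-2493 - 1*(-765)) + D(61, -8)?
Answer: -1723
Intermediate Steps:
(-2493 - 1*(-765)) + D(61, -8) = (-2493 - 1*(-765)) + 5 = (-2493 + 765) + 5 = -1728 + 5 = -1723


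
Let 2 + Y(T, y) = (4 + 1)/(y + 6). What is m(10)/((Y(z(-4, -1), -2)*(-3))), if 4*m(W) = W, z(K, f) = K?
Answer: 10/9 ≈ 1.1111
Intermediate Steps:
m(W) = W/4
Y(T, y) = -2 + 5/(6 + y) (Y(T, y) = -2 + (4 + 1)/(y + 6) = -2 + 5/(6 + y))
m(10)/((Y(z(-4, -1), -2)*(-3))) = ((¼)*10)/((((-7 - 2*(-2))/(6 - 2))*(-3))) = 5/(2*((((-7 + 4)/4)*(-3)))) = 5/(2*((((¼)*(-3))*(-3)))) = 5/(2*((-¾*(-3)))) = 5/(2*(9/4)) = (5/2)*(4/9) = 10/9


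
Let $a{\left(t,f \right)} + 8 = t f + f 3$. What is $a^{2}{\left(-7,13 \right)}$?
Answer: $3600$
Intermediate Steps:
$a{\left(t,f \right)} = -8 + 3 f + f t$ ($a{\left(t,f \right)} = -8 + \left(t f + f 3\right) = -8 + \left(f t + 3 f\right) = -8 + \left(3 f + f t\right) = -8 + 3 f + f t$)
$a^{2}{\left(-7,13 \right)} = \left(-8 + 3 \cdot 13 + 13 \left(-7\right)\right)^{2} = \left(-8 + 39 - 91\right)^{2} = \left(-60\right)^{2} = 3600$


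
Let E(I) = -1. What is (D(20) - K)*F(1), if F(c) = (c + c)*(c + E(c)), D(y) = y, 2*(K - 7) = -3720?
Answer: 0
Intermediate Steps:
K = -1853 (K = 7 + (1/2)*(-3720) = 7 - 1860 = -1853)
F(c) = 2*c*(-1 + c) (F(c) = (c + c)*(c - 1) = (2*c)*(-1 + c) = 2*c*(-1 + c))
(D(20) - K)*F(1) = (20 - 1*(-1853))*(2*1*(-1 + 1)) = (20 + 1853)*(2*1*0) = 1873*0 = 0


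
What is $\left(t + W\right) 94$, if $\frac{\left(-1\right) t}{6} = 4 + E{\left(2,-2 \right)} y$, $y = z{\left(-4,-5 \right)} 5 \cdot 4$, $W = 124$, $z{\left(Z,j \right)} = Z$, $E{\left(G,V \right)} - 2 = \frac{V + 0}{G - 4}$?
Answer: $144760$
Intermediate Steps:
$E{\left(G,V \right)} = 2 + \frac{V}{-4 + G}$ ($E{\left(G,V \right)} = 2 + \frac{V + 0}{G - 4} = 2 + \frac{V}{-4 + G}$)
$y = -80$ ($y = \left(-4\right) 5 \cdot 4 = \left(-20\right) 4 = -80$)
$t = 1416$ ($t = - 6 \left(4 + \frac{-8 - 2 + 2 \cdot 2}{-4 + 2} \left(-80\right)\right) = - 6 \left(4 + \frac{-8 - 2 + 4}{-2} \left(-80\right)\right) = - 6 \left(4 + \left(- \frac{1}{2}\right) \left(-6\right) \left(-80\right)\right) = - 6 \left(4 + 3 \left(-80\right)\right) = - 6 \left(4 - 240\right) = \left(-6\right) \left(-236\right) = 1416$)
$\left(t + W\right) 94 = \left(1416 + 124\right) 94 = 1540 \cdot 94 = 144760$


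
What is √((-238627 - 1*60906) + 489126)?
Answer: √189593 ≈ 435.42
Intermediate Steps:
√((-238627 - 1*60906) + 489126) = √((-238627 - 60906) + 489126) = √(-299533 + 489126) = √189593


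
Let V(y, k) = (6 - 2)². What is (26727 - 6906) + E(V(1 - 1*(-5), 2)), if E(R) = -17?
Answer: 19804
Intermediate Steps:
V(y, k) = 16 (V(y, k) = 4² = 16)
(26727 - 6906) + E(V(1 - 1*(-5), 2)) = (26727 - 6906) - 17 = 19821 - 17 = 19804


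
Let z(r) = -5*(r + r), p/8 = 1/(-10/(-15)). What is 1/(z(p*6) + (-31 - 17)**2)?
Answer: 1/1584 ≈ 0.00063131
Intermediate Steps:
p = 12 (p = 8/((-10/(-15))) = 8/((-10*(-1/15))) = 8/(2/3) = 8*(3/2) = 12)
z(r) = -10*r
1/(z(p*6) + (-31 - 17)**2) = 1/(-120*6 + (-31 - 17)**2) = 1/(-10*72 + (-48)**2) = 1/(-720 + 2304) = 1/1584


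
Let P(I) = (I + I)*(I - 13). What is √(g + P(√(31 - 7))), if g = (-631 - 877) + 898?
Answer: √(-562 - 52*√6) ≈ 26.256*I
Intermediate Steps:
g = -610 (g = -1508 + 898 = -610)
P(I) = 2*I*(-13 + I) (P(I) = (2*I)*(-13 + I) = 2*I*(-13 + I))
√(g + P(√(31 - 7))) = √(-610 + 2*√(31 - 7)*(-13 + √(31 - 7))) = √(-610 + 2*√24*(-13 + √24)) = √(-610 + 2*(2*√6)*(-13 + 2*√6)) = √(-610 + 4*√6*(-13 + 2*√6))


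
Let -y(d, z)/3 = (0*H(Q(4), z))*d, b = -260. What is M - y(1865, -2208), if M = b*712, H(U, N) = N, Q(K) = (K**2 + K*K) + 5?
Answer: -185120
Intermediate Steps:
Q(K) = 5 + 2*K**2 (Q(K) = (K**2 + K**2) + 5 = 2*K**2 + 5 = 5 + 2*K**2)
M = -185120 (M = -260*712 = -185120)
y(d, z) = 0 (y(d, z) = -3*0*z*d = -0*d = -3*0 = 0)
M - y(1865, -2208) = -185120 - 1*0 = -185120 + 0 = -185120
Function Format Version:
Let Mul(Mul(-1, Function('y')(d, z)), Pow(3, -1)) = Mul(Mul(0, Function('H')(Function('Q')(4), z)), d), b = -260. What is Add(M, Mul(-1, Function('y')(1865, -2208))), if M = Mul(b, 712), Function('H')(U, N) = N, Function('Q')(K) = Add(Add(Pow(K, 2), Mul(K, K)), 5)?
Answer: -185120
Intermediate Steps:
Function('Q')(K) = Add(5, Mul(2, Pow(K, 2))) (Function('Q')(K) = Add(Add(Pow(K, 2), Pow(K, 2)), 5) = Add(Mul(2, Pow(K, 2)), 5) = Add(5, Mul(2, Pow(K, 2))))
M = -185120 (M = Mul(-260, 712) = -185120)
Function('y')(d, z) = 0 (Function('y')(d, z) = Mul(-3, Mul(Mul(0, z), d)) = Mul(-3, Mul(0, d)) = Mul(-3, 0) = 0)
Add(M, Mul(-1, Function('y')(1865, -2208))) = Add(-185120, Mul(-1, 0)) = Add(-185120, 0) = -185120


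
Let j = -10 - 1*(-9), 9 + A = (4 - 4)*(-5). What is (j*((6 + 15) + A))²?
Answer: 144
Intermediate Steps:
A = -9 (A = -9 + (4 - 4)*(-5) = -9 + 0*(-5) = -9 + 0 = -9)
j = -1 (j = -10 + 9 = -1)
(j*((6 + 15) + A))² = (-((6 + 15) - 9))² = (-(21 - 9))² = (-1*12)² = (-12)² = 144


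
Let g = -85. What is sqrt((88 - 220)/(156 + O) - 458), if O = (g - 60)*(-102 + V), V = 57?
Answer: I*sqrt(2271562270)/2227 ≈ 21.401*I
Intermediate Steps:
O = 6525 (O = (-85 - 60)*(-102 + 57) = -145*(-45) = 6525)
sqrt((88 - 220)/(156 + O) - 458) = sqrt((88 - 220)/(156 + 6525) - 458) = sqrt(-132/6681 - 458) = sqrt(-132*1/6681 - 458) = sqrt(-44/2227 - 458) = sqrt(-1020010/2227) = I*sqrt(2271562270)/2227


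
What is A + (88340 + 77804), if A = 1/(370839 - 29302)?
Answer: 56744323329/341537 ≈ 1.6614e+5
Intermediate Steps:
A = 1/341537 ≈ 2.9279e-6
A + (88340 + 77804) = 1/341537 + (88340 + 77804) = 1/341537 + 166144 = 56744323329/341537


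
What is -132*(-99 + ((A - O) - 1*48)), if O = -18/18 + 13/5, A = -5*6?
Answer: 117876/5 ≈ 23575.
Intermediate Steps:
A = -30
O = 8/5 (O = -18*1/18 + 13*(⅕) = -1 + 13/5 = 8/5 ≈ 1.6000)
-132*(-99 + ((A - O) - 1*48)) = -132*(-99 + ((-30 - 1*8/5) - 1*48)) = -132*(-99 + ((-30 - 8/5) - 48)) = -132*(-99 + (-158/5 - 48)) = -132*(-99 - 398/5) = -132*(-893/5) = 117876/5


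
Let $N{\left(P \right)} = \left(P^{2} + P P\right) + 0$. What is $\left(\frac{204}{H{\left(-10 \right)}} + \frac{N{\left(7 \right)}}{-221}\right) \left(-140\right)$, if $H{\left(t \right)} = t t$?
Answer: $- \frac{246988}{1105} \approx -223.52$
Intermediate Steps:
$H{\left(t \right)} = t^{2}$
$N{\left(P \right)} = 2 P^{2}$ ($N{\left(P \right)} = \left(P^{2} + P^{2}\right) + 0 = 2 P^{2} + 0 = 2 P^{2}$)
$\left(\frac{204}{H{\left(-10 \right)}} + \frac{N{\left(7 \right)}}{-221}\right) \left(-140\right) = \left(\frac{204}{\left(-10\right)^{2}} + \frac{2 \cdot 7^{2}}{-221}\right) \left(-140\right) = \left(\frac{204}{100} + 2 \cdot 49 \left(- \frac{1}{221}\right)\right) \left(-140\right) = \left(204 \cdot \frac{1}{100} + 98 \left(- \frac{1}{221}\right)\right) \left(-140\right) = \left(\frac{51}{25} - \frac{98}{221}\right) \left(-140\right) = \frac{8821}{5525} \left(-140\right) = - \frac{246988}{1105}$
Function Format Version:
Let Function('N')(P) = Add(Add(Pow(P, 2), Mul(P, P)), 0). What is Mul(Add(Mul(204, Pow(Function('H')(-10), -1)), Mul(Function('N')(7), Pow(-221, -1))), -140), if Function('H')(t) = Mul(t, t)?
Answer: Rational(-246988, 1105) ≈ -223.52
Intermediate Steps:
Function('H')(t) = Pow(t, 2)
Function('N')(P) = Mul(2, Pow(P, 2)) (Function('N')(P) = Add(Add(Pow(P, 2), Pow(P, 2)), 0) = Add(Mul(2, Pow(P, 2)), 0) = Mul(2, Pow(P, 2)))
Mul(Add(Mul(204, Pow(Function('H')(-10), -1)), Mul(Function('N')(7), Pow(-221, -1))), -140) = Mul(Add(Mul(204, Pow(Pow(-10, 2), -1)), Mul(Mul(2, Pow(7, 2)), Pow(-221, -1))), -140) = Mul(Add(Mul(204, Pow(100, -1)), Mul(Mul(2, 49), Rational(-1, 221))), -140) = Mul(Add(Mul(204, Rational(1, 100)), Mul(98, Rational(-1, 221))), -140) = Mul(Add(Rational(51, 25), Rational(-98, 221)), -140) = Mul(Rational(8821, 5525), -140) = Rational(-246988, 1105)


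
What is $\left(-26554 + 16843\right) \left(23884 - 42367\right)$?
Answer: $179488413$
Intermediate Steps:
$\left(-26554 + 16843\right) \left(23884 - 42367\right) = \left(-9711\right) \left(-18483\right) = 179488413$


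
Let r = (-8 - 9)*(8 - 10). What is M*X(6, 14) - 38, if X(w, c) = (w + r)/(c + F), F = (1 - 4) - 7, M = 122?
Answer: 1182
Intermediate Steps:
F = -10 (F = -3 - 7 = -10)
r = 34 (r = -17*(-2) = 34)
X(w, c) = (34 + w)/(-10 + c) (X(w, c) = (w + 34)/(c - 10) = (34 + w)/(-10 + c))
M*X(6, 14) - 38 = 122*((34 + 6)/(-10 + 14)) - 38 = 122*(40/4) - 38 = 122*((1/4)*40) - 38 = 122*10 - 38 = 1220 - 38 = 1182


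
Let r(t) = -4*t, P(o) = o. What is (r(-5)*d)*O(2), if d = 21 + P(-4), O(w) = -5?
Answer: -1700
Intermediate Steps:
d = 17 (d = 21 - 4 = 17)
(r(-5)*d)*O(2) = (-4*(-5)*17)*(-5) = (20*17)*(-5) = 340*(-5) = -1700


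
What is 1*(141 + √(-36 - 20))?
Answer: 141 + 2*I*√14 ≈ 141.0 + 7.4833*I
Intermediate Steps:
1*(141 + √(-36 - 20)) = 1*(141 + √(-56)) = 1*(141 + 2*I*√14) = 141 + 2*I*√14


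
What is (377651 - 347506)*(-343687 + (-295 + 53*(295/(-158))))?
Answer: -1638826624695/158 ≈ -1.0372e+10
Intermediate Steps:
(377651 - 347506)*(-343687 + (-295 + 53*(295/(-158)))) = 30145*(-343687 + (-295 + 53*(295*(-1/158)))) = 30145*(-343687 + (-295 + 53*(-295/158))) = 30145*(-343687 + (-295 - 15635/158)) = 30145*(-343687 - 62245/158) = 30145*(-54364791/158) = -1638826624695/158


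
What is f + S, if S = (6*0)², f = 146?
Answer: 146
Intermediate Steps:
S = 0 (S = 0² = 0)
f + S = 146 + 0 = 146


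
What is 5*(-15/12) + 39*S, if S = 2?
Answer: 287/4 ≈ 71.750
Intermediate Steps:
5*(-15/12) + 39*S = 5*(-15/12) + 39*2 = 5*(-15*1/12) + 78 = 5*(-5/4) + 78 = -25/4 + 78 = 287/4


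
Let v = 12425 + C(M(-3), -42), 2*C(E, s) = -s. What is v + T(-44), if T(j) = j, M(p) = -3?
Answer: 12402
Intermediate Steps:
C(E, s) = -s/2 (C(E, s) = (-s)/2 = -s/2)
v = 12446 (v = 12425 - 1/2*(-42) = 12425 + 21 = 12446)
v + T(-44) = 12446 - 44 = 12402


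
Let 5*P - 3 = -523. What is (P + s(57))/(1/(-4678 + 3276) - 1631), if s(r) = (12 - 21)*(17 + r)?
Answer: 1079540/2286663 ≈ 0.47210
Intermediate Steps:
P = -104 (P = 3/5 + (1/5)*(-523) = 3/5 - 523/5 = -104)
s(r) = -153 - 9*r (s(r) = -9*(17 + r) = -153 - 9*r)
(P + s(57))/(1/(-4678 + 3276) - 1631) = (-104 + (-153 - 9*57))/(1/(-4678 + 3276) - 1631) = (-104 + (-153 - 513))/(1/(-1402) - 1631) = (-104 - 666)/(-1/1402 - 1631) = -770/(-2286663/1402) = -770*(-1402/2286663) = 1079540/2286663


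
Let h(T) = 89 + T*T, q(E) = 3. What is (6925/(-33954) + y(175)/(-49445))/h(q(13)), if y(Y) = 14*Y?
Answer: -85118785/32905568388 ≈ -0.0025868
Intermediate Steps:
h(T) = 89 + T²
(6925/(-33954) + y(175)/(-49445))/h(q(13)) = (6925/(-33954) + (14*175)/(-49445))/(89 + 3²) = (6925*(-1/33954) + 2450*(-1/49445))/(89 + 9) = (-6925/33954 - 490/9889)/98 = -85118785/335771106*1/98 = -85118785/32905568388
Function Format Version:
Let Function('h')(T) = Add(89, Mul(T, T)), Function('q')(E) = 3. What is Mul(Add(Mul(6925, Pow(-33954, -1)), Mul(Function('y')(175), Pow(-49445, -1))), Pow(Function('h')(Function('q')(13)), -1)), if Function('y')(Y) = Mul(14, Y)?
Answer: Rational(-85118785, 32905568388) ≈ -0.0025868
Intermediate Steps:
Function('h')(T) = Add(89, Pow(T, 2))
Mul(Add(Mul(6925, Pow(-33954, -1)), Mul(Function('y')(175), Pow(-49445, -1))), Pow(Function('h')(Function('q')(13)), -1)) = Mul(Add(Mul(6925, Pow(-33954, -1)), Mul(Mul(14, 175), Pow(-49445, -1))), Pow(Add(89, Pow(3, 2)), -1)) = Mul(Add(Mul(6925, Rational(-1, 33954)), Mul(2450, Rational(-1, 49445))), Pow(Add(89, 9), -1)) = Mul(Add(Rational(-6925, 33954), Rational(-490, 9889)), Pow(98, -1)) = Mul(Rational(-85118785, 335771106), Rational(1, 98)) = Rational(-85118785, 32905568388)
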